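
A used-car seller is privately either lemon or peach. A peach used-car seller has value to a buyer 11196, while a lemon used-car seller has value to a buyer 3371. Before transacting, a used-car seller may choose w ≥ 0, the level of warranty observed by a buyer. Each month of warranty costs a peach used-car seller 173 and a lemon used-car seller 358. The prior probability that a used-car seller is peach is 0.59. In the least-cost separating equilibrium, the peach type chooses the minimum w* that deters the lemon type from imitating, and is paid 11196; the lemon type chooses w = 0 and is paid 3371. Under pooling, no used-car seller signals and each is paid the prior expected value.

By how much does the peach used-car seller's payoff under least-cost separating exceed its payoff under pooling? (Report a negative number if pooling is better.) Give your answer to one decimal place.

Least-cost separating signal: w* solves 3371 = 11196 − 358·w*, so w* = (11196 − 3371)/358 ≈ 21.8575.
Peach type's separating payoff: 11196 − 173 × w* = 11196 − 173 × (11196 − 3371)/358 = 11196 − 1353725/358 ≈ 7414.645.
Pooling payoff: 0.59 × 11196 + 0.41 × 3371 = 7987.75.
Difference: 7414.645 − 7987.75 = -573.105, i.e. -573.1 to one decimal place.
The peach type would prefer the pooling outcome.

-573.1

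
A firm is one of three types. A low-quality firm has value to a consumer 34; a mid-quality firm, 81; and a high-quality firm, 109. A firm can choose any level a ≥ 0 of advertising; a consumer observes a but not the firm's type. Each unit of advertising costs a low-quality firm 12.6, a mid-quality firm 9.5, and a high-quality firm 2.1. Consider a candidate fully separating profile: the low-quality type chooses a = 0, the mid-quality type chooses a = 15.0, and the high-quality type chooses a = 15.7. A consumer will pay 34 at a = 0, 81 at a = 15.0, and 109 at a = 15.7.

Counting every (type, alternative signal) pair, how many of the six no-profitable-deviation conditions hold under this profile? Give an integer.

High-quality (own payoff 109 − 2.1×15.7 = 76.03): to a=0 gives 34 → no gain ✓; to a=15.0 gives 81 − 2.1×15.0 = 49.5 → no gain ✓.
Low-quality (own payoff 34): to a=15.0 gives 81 − 12.6×15.0 = -108 → no gain ✓; to a=15.7 gives 109 − 12.6×15.7 = -88.82 → no gain ✓.
Mid-quality (own payoff 81 − 9.5×15.0 = -61.5): to a=0 gives 34 → profitable ✗; to a=15.7 gives 109 − 9.5×15.7 = -40.15 → profitable ✗.
4 of the 6 constraints hold; not an equilibrium.

4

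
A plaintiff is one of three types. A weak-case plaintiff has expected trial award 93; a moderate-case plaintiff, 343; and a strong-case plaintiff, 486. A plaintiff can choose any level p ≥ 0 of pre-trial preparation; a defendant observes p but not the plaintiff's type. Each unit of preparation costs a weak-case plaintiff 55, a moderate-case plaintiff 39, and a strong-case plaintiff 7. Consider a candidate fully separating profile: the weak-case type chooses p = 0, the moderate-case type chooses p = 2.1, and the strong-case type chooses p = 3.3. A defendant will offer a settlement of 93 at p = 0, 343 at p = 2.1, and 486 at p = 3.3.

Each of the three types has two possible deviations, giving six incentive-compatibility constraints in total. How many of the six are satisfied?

3

Moderate-case (own payoff 343 − 39×2.1 = 261.1): to p=0 gives 93 → no gain ✓; to p=3.3 gives 486 − 39×3.3 = 357.3 → profitable ✗.
Weak-case (own payoff 93): to p=2.1 gives 343 − 55×2.1 = 227.5 → profitable ✗; to p=3.3 gives 486 − 55×3.3 = 304.5 → profitable ✗.
Strong-case (own payoff 486 − 7×3.3 = 462.9): to p=0 gives 93 → no gain ✓; to p=2.1 gives 343 − 7×2.1 = 328.3 → no gain ✓.
3 of the 6 constraints hold; not an equilibrium.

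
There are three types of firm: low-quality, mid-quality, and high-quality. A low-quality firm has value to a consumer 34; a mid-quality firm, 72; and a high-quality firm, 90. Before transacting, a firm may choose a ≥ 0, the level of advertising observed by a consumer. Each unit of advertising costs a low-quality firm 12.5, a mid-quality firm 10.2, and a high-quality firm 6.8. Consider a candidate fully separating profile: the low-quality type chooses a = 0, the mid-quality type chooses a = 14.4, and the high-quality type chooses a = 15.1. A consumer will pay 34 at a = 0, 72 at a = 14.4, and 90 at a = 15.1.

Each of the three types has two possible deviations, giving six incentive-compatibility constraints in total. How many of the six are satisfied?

3

Low-quality (own payoff 34): to a=14.4 gives 72 − 12.5×14.4 = -108 → no gain ✓; to a=15.1 gives 90 − 12.5×15.1 = -98.75 → no gain ✓.
High-quality (own payoff 90 − 6.8×15.1 = -12.68): to a=0 gives 34 → profitable ✗; to a=14.4 gives 72 − 6.8×14.4 = -25.92 → no gain ✓.
Mid-quality (own payoff 72 − 10.2×14.4 = -74.88): to a=0 gives 34 → profitable ✗; to a=15.1 gives 90 − 10.2×15.1 = -64.02 → profitable ✗.
3 of the 6 constraints hold; not an equilibrium.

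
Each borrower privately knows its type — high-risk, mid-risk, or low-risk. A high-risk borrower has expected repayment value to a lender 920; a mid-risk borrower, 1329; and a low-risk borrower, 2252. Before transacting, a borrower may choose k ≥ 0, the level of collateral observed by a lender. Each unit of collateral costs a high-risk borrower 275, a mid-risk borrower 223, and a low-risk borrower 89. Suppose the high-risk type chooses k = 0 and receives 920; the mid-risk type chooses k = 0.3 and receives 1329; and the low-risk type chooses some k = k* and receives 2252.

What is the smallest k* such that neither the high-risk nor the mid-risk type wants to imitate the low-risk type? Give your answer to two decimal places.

High-risk type (on-path payoff 920) won't mimic when 920 ≥ 2252 − 275·k*, i.e. k* ≥ 4.84.
Mid-risk type (on-path payoff 1329 − 223×0.3 = 1262.1) won't mimic when 1262.1 ≥ 2252 − 223·k*, i.e. k* ≥ 4.44.
Both must hold, so k* = max(4.84, 4.44) = 4.84. The high-risk type's constraint binds.

4.84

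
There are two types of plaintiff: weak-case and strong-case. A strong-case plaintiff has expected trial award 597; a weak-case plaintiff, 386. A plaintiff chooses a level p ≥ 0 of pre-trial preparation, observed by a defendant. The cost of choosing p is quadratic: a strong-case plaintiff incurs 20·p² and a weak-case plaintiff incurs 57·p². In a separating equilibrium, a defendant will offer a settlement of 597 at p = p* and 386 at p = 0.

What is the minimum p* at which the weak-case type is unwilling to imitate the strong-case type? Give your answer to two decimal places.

The weak-case type at p = 0 receives 386; imitating at p* yields 597 − 57·p*².
Indifference: 386 = 597 − 57·p*², so p*² = (597 − 386) / 57 ≈ 3.7018.
p* = √3.7018 ≈ 1.92.

1.92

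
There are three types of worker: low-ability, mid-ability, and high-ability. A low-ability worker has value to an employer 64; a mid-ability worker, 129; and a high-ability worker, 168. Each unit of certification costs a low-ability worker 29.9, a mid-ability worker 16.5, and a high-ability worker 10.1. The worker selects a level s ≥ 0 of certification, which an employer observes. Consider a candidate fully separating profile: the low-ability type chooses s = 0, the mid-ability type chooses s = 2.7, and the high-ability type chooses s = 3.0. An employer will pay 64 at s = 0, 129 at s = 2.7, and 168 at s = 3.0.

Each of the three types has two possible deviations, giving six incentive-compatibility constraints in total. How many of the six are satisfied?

4

Mid-ability (own payoff 129 − 16.5×2.7 = 84.45): to s=0 gives 64 → no gain ✓; to s=3.0 gives 168 − 16.5×3.0 = 118.5 → profitable ✗.
Low-ability (own payoff 64): to s=2.7 gives 129 − 29.9×2.7 = 48.27 → no gain ✓; to s=3.0 gives 168 − 29.9×3.0 = 78.3 → profitable ✗.
High-ability (own payoff 168 − 10.1×3.0 = 137.7): to s=0 gives 64 → no gain ✓; to s=2.7 gives 129 − 10.1×2.7 = 101.73 → no gain ✓.
4 of the 6 constraints hold; not an equilibrium.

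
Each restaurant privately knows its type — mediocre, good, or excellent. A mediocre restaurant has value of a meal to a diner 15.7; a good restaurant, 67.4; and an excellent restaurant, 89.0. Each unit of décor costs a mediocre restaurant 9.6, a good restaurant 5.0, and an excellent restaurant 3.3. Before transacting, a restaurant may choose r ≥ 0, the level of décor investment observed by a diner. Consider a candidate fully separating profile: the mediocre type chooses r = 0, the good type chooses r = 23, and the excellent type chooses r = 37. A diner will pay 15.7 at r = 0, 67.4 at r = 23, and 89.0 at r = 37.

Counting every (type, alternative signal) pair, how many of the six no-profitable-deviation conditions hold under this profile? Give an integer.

Excellent (own payoff 89.0 − 3.3×37 = -33.1): to r=0 gives 15.7 → profitable ✗; to r=23 gives 67.4 − 3.3×23 = -8.5 → profitable ✗.
Mediocre (own payoff 15.7): to r=23 gives 67.4 − 9.6×23 = -153.4 → no gain ✓; to r=37 gives 89.0 − 9.6×37 = -266.2 → no gain ✓.
Good (own payoff 67.4 − 5.0×23 = -47.6): to r=0 gives 15.7 → profitable ✗; to r=37 gives 89.0 − 5.0×37 = -96 → no gain ✓.
3 of the 6 constraints hold; not an equilibrium.

3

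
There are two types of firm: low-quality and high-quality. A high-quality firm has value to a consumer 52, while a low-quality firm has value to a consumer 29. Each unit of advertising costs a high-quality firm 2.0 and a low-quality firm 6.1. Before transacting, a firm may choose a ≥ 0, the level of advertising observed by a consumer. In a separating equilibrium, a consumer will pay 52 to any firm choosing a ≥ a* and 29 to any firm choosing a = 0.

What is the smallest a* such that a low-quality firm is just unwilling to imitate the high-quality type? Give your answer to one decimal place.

A low-quality firm choosing a = 0 receives 29.
Imitating at a* instead would pay 52 at cost 6.1·a*, netting 52 − 6.1·a*.
Indifference: 29 = 52 − 6.1·a*, so a* = (52 − 29) / 6.1 ≈ 3.8.
At a* the low-quality type's incentive constraint just binds; the high-quality type strictly prefers a* since its per-unit cost is lower.

3.8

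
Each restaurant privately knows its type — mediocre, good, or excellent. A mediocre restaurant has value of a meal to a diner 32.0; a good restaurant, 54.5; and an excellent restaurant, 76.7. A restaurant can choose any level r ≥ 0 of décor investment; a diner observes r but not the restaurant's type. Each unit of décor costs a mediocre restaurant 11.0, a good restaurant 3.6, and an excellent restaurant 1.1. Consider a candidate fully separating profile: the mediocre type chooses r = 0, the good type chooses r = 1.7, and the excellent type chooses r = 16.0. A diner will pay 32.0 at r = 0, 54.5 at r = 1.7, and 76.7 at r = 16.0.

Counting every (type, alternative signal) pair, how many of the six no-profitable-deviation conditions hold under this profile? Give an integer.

Mediocre (own payoff 32.0): to r=1.7 gives 54.5 − 11.0×1.7 = 35.8 → profitable ✗; to r=16.0 gives 76.7 − 11.0×16.0 = -99.3 → no gain ✓.
Excellent (own payoff 76.7 − 1.1×16.0 = 59.1): to r=0 gives 32.0 → no gain ✓; to r=1.7 gives 54.5 − 1.1×1.7 = 52.63 → no gain ✓.
Good (own payoff 54.5 − 3.6×1.7 = 48.38): to r=0 gives 32.0 → no gain ✓; to r=16.0 gives 76.7 − 3.6×16.0 = 19.1 → no gain ✓.
5 of the 6 constraints hold; not an equilibrium.

5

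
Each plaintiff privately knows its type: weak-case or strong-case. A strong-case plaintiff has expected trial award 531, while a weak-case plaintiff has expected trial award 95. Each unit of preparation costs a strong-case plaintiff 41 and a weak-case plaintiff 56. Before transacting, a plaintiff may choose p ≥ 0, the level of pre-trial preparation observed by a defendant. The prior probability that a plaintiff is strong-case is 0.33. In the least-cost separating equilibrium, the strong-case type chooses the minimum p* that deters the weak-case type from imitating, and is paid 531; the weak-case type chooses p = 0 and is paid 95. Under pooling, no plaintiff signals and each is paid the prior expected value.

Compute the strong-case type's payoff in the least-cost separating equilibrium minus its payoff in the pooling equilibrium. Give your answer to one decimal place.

Least-cost separating signal: p* solves 95 = 531 − 56·p*, so p* = (531 − 95)/56 ≈ 7.7857.
Strong-case type's separating payoff: 531 − 41 × p* = 531 − 41 × (531 − 95)/56 = 531 − 17876/56 ≈ 211.786.
Pooling payoff: 0.33 × 531 + 0.67 × 95 = 238.88.
Difference: 211.786 − 238.88 = -27.094, i.e. -27.1 to one decimal place.
The strong-case type would prefer the pooling outcome.

-27.1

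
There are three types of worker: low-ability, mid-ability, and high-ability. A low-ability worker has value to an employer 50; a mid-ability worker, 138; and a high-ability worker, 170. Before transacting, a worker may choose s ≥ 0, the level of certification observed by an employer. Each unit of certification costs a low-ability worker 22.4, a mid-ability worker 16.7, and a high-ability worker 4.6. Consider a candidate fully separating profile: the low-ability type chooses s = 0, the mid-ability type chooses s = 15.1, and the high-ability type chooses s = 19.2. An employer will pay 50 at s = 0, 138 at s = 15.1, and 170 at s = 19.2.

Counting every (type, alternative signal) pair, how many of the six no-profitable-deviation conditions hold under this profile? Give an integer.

High-ability (own payoff 170 − 4.6×19.2 = 81.68): to s=0 gives 50 → no gain ✓; to s=15.1 gives 138 − 4.6×15.1 = 68.54 → no gain ✓.
Low-ability (own payoff 50): to s=15.1 gives 138 − 22.4×15.1 = -200.24 → no gain ✓; to s=19.2 gives 170 − 22.4×19.2 = -260.08 → no gain ✓.
Mid-ability (own payoff 138 − 16.7×15.1 = -114.17): to s=0 gives 50 → profitable ✗; to s=19.2 gives 170 − 16.7×19.2 = -150.64 → no gain ✓.
5 of the 6 constraints hold; not an equilibrium.

5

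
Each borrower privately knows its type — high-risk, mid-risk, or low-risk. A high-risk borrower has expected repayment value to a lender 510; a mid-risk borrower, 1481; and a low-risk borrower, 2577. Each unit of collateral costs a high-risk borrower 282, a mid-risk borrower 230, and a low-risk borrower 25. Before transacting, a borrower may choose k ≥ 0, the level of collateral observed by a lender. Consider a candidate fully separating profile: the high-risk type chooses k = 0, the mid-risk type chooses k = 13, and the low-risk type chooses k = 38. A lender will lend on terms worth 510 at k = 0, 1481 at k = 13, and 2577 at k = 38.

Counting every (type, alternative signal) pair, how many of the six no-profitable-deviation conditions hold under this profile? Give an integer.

5

High-risk (own payoff 510): to k=13 gives 1481 − 282×13 = -2185 → no gain ✓; to k=38 gives 2577 − 282×38 = -8139 → no gain ✓.
Low-risk (own payoff 2577 − 25×38 = 1627): to k=0 gives 510 → no gain ✓; to k=13 gives 1481 − 25×13 = 1156 → no gain ✓.
Mid-risk (own payoff 1481 − 230×13 = -1509): to k=0 gives 510 → profitable ✗; to k=38 gives 2577 − 230×38 = -6163 → no gain ✓.
5 of the 6 constraints hold; not an equilibrium.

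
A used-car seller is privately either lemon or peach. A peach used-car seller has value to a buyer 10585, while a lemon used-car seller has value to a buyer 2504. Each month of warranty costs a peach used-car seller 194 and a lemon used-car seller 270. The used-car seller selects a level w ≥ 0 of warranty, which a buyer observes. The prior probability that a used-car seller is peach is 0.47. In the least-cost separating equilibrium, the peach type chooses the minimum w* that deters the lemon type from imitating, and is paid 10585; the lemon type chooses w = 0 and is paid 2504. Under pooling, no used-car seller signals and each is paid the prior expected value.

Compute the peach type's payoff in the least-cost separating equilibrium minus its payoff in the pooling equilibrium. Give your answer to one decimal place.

-1523.4

Least-cost separating signal: w* solves 2504 = 10585 − 270·w*, so w* = (10585 − 2504)/270 ≈ 29.9296.
Peach type's separating payoff: 10585 − 194 × w* = 10585 − 194 × (10585 − 2504)/270 = 10585 − 1567714/270 ≈ 4778.652.
Pooling payoff: 0.47 × 10585 + 0.53 × 2504 = 6302.07.
Difference: 4778.652 − 6302.07 = -1523.418, i.e. -1523.4 to one decimal place.
The peach type would prefer the pooling outcome.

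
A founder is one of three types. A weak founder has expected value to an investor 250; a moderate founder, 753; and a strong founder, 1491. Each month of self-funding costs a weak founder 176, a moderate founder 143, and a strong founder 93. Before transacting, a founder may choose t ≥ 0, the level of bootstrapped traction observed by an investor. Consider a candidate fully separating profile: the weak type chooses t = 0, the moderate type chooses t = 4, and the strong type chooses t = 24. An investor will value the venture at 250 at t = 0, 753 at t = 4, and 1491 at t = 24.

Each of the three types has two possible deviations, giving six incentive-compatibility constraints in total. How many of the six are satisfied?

Weak (own payoff 250): to t=4 gives 753 − 176×4 = 49 → no gain ✓; to t=24 gives 1491 − 176×24 = -2733 → no gain ✓.
Strong (own payoff 1491 − 93×24 = -741): to t=0 gives 250 → profitable ✗; to t=4 gives 753 − 93×4 = 381 → profitable ✗.
Moderate (own payoff 753 − 143×4 = 181): to t=0 gives 250 → profitable ✗; to t=24 gives 1491 − 143×24 = -1941 → no gain ✓.
3 of the 6 constraints hold; not an equilibrium.

3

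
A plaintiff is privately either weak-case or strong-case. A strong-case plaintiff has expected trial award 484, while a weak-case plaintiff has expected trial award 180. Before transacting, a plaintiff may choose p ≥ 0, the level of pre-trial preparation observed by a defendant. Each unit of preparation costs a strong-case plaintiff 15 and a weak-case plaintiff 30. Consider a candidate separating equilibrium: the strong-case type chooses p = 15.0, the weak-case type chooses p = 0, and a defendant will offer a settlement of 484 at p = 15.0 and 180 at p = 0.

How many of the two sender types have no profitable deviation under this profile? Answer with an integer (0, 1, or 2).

Weak-case type: stay at 0 → 180; mimic → 484 − 30 × 15.0 = 34. IC holds (180 ≥ 34).
Strong-case type: signal → 484 − 15 × 15.0 = 259; deviate to 0 → 180. IC holds (259 ≥ 180).
2 of 2 constraints hold, so this is a separating equilibrium.

2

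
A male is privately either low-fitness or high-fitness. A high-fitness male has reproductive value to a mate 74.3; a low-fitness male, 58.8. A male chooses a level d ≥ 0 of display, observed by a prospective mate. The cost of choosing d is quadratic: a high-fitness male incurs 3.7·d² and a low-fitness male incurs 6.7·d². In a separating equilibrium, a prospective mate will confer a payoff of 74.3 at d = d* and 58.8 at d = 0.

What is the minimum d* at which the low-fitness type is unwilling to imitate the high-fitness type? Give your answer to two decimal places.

1.52

The low-fitness type at d = 0 receives 58.8; imitating at d* yields 74.3 − 6.7·d*².
Indifference: 58.8 = 74.3 − 6.7·d*², so d*² = (74.3 − 58.8) / 6.7 ≈ 2.3134.
d* = √2.3134 ≈ 1.52.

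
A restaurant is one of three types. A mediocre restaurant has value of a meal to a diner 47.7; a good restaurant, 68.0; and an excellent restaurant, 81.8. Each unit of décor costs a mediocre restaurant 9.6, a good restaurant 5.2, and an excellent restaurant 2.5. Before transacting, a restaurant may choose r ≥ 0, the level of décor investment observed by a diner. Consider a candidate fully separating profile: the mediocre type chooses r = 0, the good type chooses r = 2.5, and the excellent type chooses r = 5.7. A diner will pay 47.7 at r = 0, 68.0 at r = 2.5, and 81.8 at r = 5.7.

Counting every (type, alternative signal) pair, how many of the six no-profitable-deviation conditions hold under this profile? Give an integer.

6

Excellent (own payoff 81.8 − 2.5×5.7 = 67.55): to r=0 gives 47.7 → no gain ✓; to r=2.5 gives 68.0 − 2.5×2.5 = 61.75 → no gain ✓.
Good (own payoff 68.0 − 5.2×2.5 = 55): to r=0 gives 47.7 → no gain ✓; to r=5.7 gives 81.8 − 5.2×5.7 = 52.16 → no gain ✓.
Mediocre (own payoff 47.7): to r=2.5 gives 68.0 − 9.6×2.5 = 44 → no gain ✓; to r=5.7 gives 81.8 − 9.6×5.7 = 27.08 → no gain ✓.
6 of the 6 constraints hold; this profile is a separating equilibrium.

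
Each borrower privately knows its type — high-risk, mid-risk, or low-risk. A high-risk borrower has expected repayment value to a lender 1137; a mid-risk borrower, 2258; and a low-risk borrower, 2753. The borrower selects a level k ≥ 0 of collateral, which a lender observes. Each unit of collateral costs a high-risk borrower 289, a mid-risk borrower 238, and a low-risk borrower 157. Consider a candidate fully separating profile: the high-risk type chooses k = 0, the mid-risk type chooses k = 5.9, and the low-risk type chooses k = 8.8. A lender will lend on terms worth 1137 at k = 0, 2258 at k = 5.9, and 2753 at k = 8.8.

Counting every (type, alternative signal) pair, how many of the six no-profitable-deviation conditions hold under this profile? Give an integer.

5

Mid-risk (own payoff 2258 − 238×5.9 = 853.8): to k=0 gives 1137 → profitable ✗; to k=8.8 gives 2753 − 238×8.8 = 658.6 → no gain ✓.
High-risk (own payoff 1137): to k=5.9 gives 2258 − 289×5.9 = 552.9 → no gain ✓; to k=8.8 gives 2753 − 289×8.8 = 209.8 → no gain ✓.
Low-risk (own payoff 2753 − 157×8.8 = 1371.4): to k=0 gives 1137 → no gain ✓; to k=5.9 gives 2258 − 157×5.9 = 1331.7 → no gain ✓.
5 of the 6 constraints hold; not an equilibrium.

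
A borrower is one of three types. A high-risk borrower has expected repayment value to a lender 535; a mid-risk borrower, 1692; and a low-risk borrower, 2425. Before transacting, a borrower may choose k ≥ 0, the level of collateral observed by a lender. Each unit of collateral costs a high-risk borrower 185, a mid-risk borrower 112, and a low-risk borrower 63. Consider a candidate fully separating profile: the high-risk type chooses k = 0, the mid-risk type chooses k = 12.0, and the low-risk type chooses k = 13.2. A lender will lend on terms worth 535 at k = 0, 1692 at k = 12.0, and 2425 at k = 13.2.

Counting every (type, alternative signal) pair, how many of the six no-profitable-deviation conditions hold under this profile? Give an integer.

Mid-risk (own payoff 1692 − 112×12.0 = 348): to k=0 gives 535 → profitable ✗; to k=13.2 gives 2425 − 112×13.2 = 946.6 → profitable ✗.
Low-risk (own payoff 2425 − 63×13.2 = 1593.4): to k=0 gives 535 → no gain ✓; to k=12.0 gives 1692 − 63×12.0 = 936 → no gain ✓.
High-risk (own payoff 535): to k=12.0 gives 1692 − 185×12.0 = -528 → no gain ✓; to k=13.2 gives 2425 − 185×13.2 = -17 → no gain ✓.
4 of the 6 constraints hold; not an equilibrium.

4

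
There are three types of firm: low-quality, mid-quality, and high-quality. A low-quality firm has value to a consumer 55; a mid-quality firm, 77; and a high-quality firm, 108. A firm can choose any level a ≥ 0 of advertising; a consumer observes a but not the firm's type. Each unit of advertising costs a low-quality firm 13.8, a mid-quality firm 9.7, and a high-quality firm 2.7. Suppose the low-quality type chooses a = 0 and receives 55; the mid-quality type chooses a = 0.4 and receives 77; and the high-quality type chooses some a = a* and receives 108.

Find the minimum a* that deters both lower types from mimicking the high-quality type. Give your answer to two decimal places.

3.84

Mid-quality type (on-path payoff 77 − 9.7×0.4 = 73.12) won't mimic when 73.12 ≥ 108 − 9.7·a*, i.e. a* ≥ 3.60.
Low-quality type (on-path payoff 55) won't mimic when 55 ≥ 108 − 13.8·a*, i.e. a* ≥ 3.84.
Both must hold, so a* = max(3.84, 3.60) = 3.84. The low-quality type's constraint binds.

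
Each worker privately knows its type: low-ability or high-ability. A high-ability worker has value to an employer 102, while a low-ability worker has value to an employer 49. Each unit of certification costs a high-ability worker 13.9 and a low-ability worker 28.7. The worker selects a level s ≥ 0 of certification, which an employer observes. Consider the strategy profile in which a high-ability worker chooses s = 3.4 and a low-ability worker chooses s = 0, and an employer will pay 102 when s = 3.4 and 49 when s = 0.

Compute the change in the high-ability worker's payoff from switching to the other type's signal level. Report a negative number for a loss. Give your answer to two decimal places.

Playing s = 3.4 the high-ability worker receives 102 − 13.9 × 3.4 = 54.74.
Deviating to s = 0 yields 49 instead.
Gain from deviating: 49 − 54.74 = -5.74.
The gain is negative, so the high-ability type's incentive-compatibility constraint is satisfied.

-5.74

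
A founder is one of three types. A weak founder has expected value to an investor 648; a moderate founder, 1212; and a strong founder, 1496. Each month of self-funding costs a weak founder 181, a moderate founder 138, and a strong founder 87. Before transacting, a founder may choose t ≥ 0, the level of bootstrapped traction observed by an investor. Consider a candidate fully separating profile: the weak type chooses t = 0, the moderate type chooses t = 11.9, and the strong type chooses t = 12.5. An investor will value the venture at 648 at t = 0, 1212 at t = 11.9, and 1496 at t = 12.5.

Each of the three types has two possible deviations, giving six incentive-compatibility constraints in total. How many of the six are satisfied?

3

Strong (own payoff 1496 − 87×12.5 = 408.5): to t=0 gives 648 → profitable ✗; to t=11.9 gives 1212 − 87×11.9 = 176.7 → no gain ✓.
Weak (own payoff 648): to t=11.9 gives 1212 − 181×11.9 = -941.9 → no gain ✓; to t=12.5 gives 1496 − 181×12.5 = -766.5 → no gain ✓.
Moderate (own payoff 1212 − 138×11.9 = -430.2): to t=0 gives 648 → profitable ✗; to t=12.5 gives 1496 − 138×12.5 = -229 → profitable ✗.
3 of the 6 constraints hold; not an equilibrium.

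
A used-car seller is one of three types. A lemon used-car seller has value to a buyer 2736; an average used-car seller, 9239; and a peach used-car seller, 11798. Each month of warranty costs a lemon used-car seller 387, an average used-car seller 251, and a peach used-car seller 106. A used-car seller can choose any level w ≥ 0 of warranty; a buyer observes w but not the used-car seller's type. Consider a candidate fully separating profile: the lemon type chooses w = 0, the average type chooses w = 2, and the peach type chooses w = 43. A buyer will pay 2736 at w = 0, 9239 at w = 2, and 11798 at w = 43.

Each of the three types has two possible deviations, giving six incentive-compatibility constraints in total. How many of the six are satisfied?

4

Average (own payoff 9239 − 251×2 = 8737): to w=0 gives 2736 → no gain ✓; to w=43 gives 11798 − 251×43 = 1005 → no gain ✓.
Lemon (own payoff 2736): to w=2 gives 9239 − 387×2 = 8465 → profitable ✗; to w=43 gives 11798 − 387×43 = -4843 → no gain ✓.
Peach (own payoff 11798 − 106×43 = 7240): to w=0 gives 2736 → no gain ✓; to w=2 gives 9239 − 106×2 = 9027 → profitable ✗.
4 of the 6 constraints hold; not an equilibrium.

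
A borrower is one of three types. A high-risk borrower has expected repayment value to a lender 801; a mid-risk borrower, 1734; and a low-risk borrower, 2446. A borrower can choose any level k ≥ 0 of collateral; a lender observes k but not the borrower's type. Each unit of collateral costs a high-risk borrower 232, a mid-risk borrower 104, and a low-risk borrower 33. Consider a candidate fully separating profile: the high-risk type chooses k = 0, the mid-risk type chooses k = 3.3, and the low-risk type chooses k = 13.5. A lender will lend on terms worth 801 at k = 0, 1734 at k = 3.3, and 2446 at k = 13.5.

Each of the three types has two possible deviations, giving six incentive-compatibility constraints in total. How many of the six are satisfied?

5

Mid-risk (own payoff 1734 − 104×3.3 = 1390.8): to k=0 gives 801 → no gain ✓; to k=13.5 gives 2446 − 104×13.5 = 1042 → no gain ✓.
Low-risk (own payoff 2446 − 33×13.5 = 2000.5): to k=0 gives 801 → no gain ✓; to k=3.3 gives 1734 − 33×3.3 = 1625.1 → no gain ✓.
High-risk (own payoff 801): to k=3.3 gives 1734 − 232×3.3 = 968.4 → profitable ✗; to k=13.5 gives 2446 − 232×13.5 = -686 → no gain ✓.
5 of the 6 constraints hold; not an equilibrium.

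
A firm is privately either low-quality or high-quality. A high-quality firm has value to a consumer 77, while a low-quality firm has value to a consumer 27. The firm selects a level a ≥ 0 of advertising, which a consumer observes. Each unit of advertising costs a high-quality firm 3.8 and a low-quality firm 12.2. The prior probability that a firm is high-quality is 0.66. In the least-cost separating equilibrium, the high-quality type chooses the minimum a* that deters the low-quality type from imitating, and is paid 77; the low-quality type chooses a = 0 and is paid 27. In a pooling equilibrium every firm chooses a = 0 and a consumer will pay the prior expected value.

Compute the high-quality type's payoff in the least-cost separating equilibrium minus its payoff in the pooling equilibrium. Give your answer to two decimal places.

Least-cost separating signal: a* solves 27 = 77 − 12.2·a*, so a* = (77 − 27)/12.2 ≈ 4.0984.
High-quality type's separating payoff: 77 − 3.8 × a* = 77 − 3.8 × (77 − 27)/12.2 = 77 − 190/12.2 ≈ 61.4262.
Pooling payoff: 0.66 × 77 + 0.34 × 27 = 60.
Difference: 61.4262 − 60 = 1.4262, i.e. 1.43 to two decimal places.
The high-quality type prefers to separate.

1.43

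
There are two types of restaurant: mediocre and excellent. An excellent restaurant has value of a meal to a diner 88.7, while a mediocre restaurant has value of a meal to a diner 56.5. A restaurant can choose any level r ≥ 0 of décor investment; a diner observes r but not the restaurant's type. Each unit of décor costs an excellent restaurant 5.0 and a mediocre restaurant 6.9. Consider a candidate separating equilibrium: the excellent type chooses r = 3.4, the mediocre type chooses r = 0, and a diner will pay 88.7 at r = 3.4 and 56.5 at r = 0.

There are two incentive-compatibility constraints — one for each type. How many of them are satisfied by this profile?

1

Excellent type: signal → 88.7 − 5.0 × 3.4 = 71.7; deviate to 0 → 56.5. IC holds (71.7 ≥ 56.5).
Mediocre type: stay at 0 → 56.5; mimic → 88.7 − 6.9 × 3.4 = 65.24. IC fails (56.5 < 65.24).
1 of 2 constraints hold, so this profile is not an equilibrium.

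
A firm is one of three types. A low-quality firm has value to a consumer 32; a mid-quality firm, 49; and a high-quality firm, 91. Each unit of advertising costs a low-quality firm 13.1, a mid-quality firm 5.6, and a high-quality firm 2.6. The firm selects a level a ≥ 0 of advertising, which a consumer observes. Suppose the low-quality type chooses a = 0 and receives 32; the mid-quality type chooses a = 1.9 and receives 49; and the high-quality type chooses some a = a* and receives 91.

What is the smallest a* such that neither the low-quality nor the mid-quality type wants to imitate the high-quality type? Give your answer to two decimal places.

Mid-quality type (on-path payoff 49 − 5.6×1.9 = 38.36) won't mimic when 38.36 ≥ 91 − 5.6·a*, i.e. a* ≥ 9.40.
Low-quality type (on-path payoff 32) won't mimic when 32 ≥ 91 − 13.1·a*, i.e. a* ≥ 4.50.
Both must hold, so a* = max(4.50, 9.40) = 9.40. The mid-quality type's constraint binds.

9.40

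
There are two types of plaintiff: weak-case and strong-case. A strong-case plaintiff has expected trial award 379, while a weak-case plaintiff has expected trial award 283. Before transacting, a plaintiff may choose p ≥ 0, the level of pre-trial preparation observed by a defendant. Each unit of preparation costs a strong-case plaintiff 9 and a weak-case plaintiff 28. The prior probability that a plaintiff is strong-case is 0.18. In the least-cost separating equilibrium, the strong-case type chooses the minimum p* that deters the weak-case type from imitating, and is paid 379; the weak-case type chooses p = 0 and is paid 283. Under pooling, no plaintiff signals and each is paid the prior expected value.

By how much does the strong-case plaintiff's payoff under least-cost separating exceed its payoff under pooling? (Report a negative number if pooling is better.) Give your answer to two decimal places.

Least-cost separating signal: p* solves 283 = 379 − 28·p*, so p* = (379 − 283)/28 ≈ 3.4286.
Strong-case type's separating payoff: 379 − 9 × p* = 379 − 9 × (379 − 283)/28 = 379 − 864/28 ≈ 348.1429.
Pooling payoff: 0.18 × 379 + 0.82 × 283 = 300.28.
Difference: 348.1429 − 300.28 = 47.8629, i.e. 47.86 to two decimal places.
The strong-case type prefers to separate.

47.86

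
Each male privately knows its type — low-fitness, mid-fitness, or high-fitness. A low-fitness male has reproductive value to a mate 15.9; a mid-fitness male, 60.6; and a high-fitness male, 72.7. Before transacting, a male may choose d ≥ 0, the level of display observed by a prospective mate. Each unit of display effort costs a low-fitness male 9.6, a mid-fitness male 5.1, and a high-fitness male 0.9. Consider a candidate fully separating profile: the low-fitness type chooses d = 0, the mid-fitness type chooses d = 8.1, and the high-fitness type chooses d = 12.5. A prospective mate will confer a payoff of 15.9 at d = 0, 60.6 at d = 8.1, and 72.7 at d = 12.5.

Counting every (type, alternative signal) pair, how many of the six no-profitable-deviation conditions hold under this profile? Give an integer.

Mid-fitness (own payoff 60.6 − 5.1×8.1 = 19.29): to d=0 gives 15.9 → no gain ✓; to d=12.5 gives 72.7 − 5.1×12.5 = 8.95 → no gain ✓.
Low-fitness (own payoff 15.9): to d=8.1 gives 60.6 − 9.6×8.1 = -17.16 → no gain ✓; to d=12.5 gives 72.7 − 9.6×12.5 = -47.3 → no gain ✓.
High-fitness (own payoff 72.7 − 0.9×12.5 = 61.45): to d=0 gives 15.9 → no gain ✓; to d=8.1 gives 60.6 − 0.9×8.1 = 53.31 → no gain ✓.
6 of the 6 constraints hold; this profile is a separating equilibrium.

6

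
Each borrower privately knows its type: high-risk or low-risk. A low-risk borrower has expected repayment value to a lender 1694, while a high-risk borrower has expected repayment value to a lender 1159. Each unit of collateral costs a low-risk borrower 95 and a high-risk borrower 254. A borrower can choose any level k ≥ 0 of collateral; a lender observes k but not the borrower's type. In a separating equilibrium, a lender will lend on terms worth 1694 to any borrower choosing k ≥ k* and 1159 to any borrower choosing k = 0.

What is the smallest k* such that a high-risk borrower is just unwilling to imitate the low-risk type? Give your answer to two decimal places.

A high-risk borrower choosing k = 0 receives 1159.
Imitating at k* instead would pay 1694 at cost 254·k*, netting 1694 − 254·k*.
Indifference: 1159 = 1694 − 254·k*, so k* = (1694 − 1159) / 254 ≈ 2.11.
This is the high-risk type's binding incentive-compatibility constraint; any k ≥ 2.11 sustains separation on that side.

2.11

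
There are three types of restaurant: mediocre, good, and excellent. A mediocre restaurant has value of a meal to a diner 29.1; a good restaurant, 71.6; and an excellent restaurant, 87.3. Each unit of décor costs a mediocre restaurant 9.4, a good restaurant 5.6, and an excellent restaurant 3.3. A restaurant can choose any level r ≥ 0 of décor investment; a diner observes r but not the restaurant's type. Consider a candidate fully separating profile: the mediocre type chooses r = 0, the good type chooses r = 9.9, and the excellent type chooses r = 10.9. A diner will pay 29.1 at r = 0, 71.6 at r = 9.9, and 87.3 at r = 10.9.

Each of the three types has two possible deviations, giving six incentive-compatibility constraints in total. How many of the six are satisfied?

4

Excellent (own payoff 87.3 − 3.3×10.9 = 51.33): to r=0 gives 29.1 → no gain ✓; to r=9.9 gives 71.6 − 3.3×9.9 = 38.93 → no gain ✓.
Good (own payoff 71.6 − 5.6×9.9 = 16.16): to r=0 gives 29.1 → profitable ✗; to r=10.9 gives 87.3 − 5.6×10.9 = 26.26 → profitable ✗.
Mediocre (own payoff 29.1): to r=9.9 gives 71.6 − 9.4×9.9 = -21.46 → no gain ✓; to r=10.9 gives 87.3 − 9.4×10.9 = -15.16 → no gain ✓.
4 of the 6 constraints hold; not an equilibrium.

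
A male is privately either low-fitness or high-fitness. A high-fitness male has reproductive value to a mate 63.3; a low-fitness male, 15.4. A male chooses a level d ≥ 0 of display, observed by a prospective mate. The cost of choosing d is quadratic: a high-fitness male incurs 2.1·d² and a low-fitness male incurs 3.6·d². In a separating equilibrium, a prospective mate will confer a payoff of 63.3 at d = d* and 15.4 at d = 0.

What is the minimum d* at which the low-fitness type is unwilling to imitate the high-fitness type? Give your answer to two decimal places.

3.65

The low-fitness type at d = 0 receives 15.4; imitating at d* yields 63.3 − 3.6·d*².
Indifference: 15.4 = 63.3 − 3.6·d*², so d*² = (63.3 − 15.4) / 3.6 ≈ 13.3056.
d* = √13.3056 ≈ 3.65.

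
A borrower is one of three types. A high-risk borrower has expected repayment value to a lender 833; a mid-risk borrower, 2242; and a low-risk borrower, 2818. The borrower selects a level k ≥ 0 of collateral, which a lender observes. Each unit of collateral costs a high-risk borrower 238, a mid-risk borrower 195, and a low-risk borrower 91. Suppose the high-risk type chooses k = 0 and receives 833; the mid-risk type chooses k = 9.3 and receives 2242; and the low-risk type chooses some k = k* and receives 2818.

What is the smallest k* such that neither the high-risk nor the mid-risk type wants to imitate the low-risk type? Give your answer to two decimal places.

High-risk type (on-path payoff 833) won't mimic when 833 ≥ 2818 − 238·k*, i.e. k* ≥ 8.34.
Mid-risk type (on-path payoff 2242 − 195×9.3 = 428.5) won't mimic when 428.5 ≥ 2818 − 195·k*, i.e. k* ≥ 12.25.
Both must hold, so k* = max(8.34, 12.25) = 12.25. The mid-risk type's constraint binds.

12.25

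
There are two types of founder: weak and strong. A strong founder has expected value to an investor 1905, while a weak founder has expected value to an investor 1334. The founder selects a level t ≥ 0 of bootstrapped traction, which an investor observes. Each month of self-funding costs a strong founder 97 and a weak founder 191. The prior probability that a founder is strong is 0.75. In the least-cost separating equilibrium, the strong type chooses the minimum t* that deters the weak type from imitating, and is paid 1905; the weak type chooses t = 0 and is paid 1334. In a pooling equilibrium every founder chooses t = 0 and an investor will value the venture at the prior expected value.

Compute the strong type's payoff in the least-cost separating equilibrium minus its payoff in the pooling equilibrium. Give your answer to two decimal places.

Least-cost separating signal: t* solves 1334 = 1905 − 191·t*, so t* = (1905 − 1334)/191 ≈ 2.9895.
Strong type's separating payoff: 1905 − 97 × t* = 1905 − 97 × (1905 − 1334)/191 = 1905 − 55387/191 ≈ 1615.0157.
Pooling payoff: 0.75 × 1905 + 0.25 × 1334 = 1762.25.
Difference: 1615.0157 − 1762.25 = -147.2343, i.e. -147.23 to two decimal places.
The strong type would prefer the pooling outcome.

-147.23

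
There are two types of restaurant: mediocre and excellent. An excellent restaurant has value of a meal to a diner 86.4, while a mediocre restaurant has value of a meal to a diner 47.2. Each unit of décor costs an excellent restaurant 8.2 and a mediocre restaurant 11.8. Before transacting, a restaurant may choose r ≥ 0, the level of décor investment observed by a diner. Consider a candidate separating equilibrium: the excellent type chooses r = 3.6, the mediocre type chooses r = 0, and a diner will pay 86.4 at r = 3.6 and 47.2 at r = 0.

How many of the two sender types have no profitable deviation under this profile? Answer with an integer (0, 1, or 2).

2

Excellent type: signal → 86.4 − 8.2 × 3.6 = 56.88; deviate to 0 → 47.2. IC holds (56.88 ≥ 47.2).
Mediocre type: stay at 0 → 47.2; mimic → 86.4 − 11.8 × 3.6 = 43.92. IC holds (47.2 ≥ 43.92).
2 of 2 constraints hold, so this is a separating equilibrium.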